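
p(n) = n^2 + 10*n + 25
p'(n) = 2*n + 10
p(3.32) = 69.22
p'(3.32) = 16.64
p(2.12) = 50.69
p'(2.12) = 14.24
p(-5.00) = 0.00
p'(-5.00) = 0.00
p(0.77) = 33.29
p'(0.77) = 11.54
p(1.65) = 44.22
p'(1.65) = 13.30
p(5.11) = 102.21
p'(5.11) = 20.22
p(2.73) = 59.75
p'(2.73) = 15.46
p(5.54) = 111.09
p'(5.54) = 21.08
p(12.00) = 289.00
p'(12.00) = 34.00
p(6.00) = 121.00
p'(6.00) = 22.00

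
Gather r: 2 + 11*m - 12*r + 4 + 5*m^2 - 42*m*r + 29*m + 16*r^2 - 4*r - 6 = 5*m^2 + 40*m + 16*r^2 + r*(-42*m - 16)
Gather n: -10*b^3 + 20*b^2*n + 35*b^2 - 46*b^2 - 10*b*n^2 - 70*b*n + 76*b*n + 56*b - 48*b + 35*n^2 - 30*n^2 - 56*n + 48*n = -10*b^3 - 11*b^2 + 8*b + n^2*(5 - 10*b) + n*(20*b^2 + 6*b - 8)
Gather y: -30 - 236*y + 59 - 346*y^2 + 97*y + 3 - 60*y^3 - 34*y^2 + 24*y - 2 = -60*y^3 - 380*y^2 - 115*y + 30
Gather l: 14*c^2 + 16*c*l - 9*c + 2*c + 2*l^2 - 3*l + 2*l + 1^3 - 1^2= 14*c^2 - 7*c + 2*l^2 + l*(16*c - 1)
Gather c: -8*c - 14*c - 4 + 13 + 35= 44 - 22*c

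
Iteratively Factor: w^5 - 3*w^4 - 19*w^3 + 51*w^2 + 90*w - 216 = (w - 4)*(w^4 + w^3 - 15*w^2 - 9*w + 54) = (w - 4)*(w + 3)*(w^3 - 2*w^2 - 9*w + 18) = (w - 4)*(w - 2)*(w + 3)*(w^2 - 9) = (w - 4)*(w - 2)*(w + 3)^2*(w - 3)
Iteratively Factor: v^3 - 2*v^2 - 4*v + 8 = (v + 2)*(v^2 - 4*v + 4) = (v - 2)*(v + 2)*(v - 2)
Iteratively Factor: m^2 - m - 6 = (m + 2)*(m - 3)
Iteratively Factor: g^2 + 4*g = (g + 4)*(g)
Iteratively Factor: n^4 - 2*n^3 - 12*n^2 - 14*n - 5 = (n + 1)*(n^3 - 3*n^2 - 9*n - 5) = (n + 1)^2*(n^2 - 4*n - 5) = (n - 5)*(n + 1)^2*(n + 1)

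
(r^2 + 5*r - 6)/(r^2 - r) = (r + 6)/r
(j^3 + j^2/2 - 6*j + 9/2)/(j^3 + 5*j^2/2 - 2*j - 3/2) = (2*j - 3)/(2*j + 1)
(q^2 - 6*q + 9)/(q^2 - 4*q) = (q^2 - 6*q + 9)/(q*(q - 4))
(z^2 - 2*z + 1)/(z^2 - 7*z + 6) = (z - 1)/(z - 6)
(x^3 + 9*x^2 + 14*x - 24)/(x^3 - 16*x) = (x^2 + 5*x - 6)/(x*(x - 4))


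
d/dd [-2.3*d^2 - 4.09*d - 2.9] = -4.6*d - 4.09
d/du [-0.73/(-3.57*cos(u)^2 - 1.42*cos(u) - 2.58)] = (5.2122*cos(u) + 1.0366)*sin(u)/(3.57*cos(u)^2 + 1.42*cos(u) + 2.58)^2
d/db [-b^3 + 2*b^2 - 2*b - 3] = -3*b^2 + 4*b - 2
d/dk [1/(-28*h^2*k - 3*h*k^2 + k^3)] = (28*h^2 + 6*h*k - 3*k^2)/(k^2*(28*h^2 + 3*h*k - k^2)^2)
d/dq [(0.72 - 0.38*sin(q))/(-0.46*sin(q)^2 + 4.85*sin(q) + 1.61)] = (-0.1748*sin(q)^2 + 0.6624*sin(q) - 4.1038)*cos(q)/(0.2116*sin(q)^4 - 4.462*sin(q)^3 + 22.0413*sin(q)^2 + 15.617*sin(q) + 2.5921)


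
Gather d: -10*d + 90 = 90 - 10*d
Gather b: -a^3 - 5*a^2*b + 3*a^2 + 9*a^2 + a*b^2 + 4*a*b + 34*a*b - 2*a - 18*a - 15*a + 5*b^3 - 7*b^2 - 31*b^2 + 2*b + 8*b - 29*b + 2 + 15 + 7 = -a^3 + 12*a^2 - 35*a + 5*b^3 + b^2*(a - 38) + b*(-5*a^2 + 38*a - 19) + 24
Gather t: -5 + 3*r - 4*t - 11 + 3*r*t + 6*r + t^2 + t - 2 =9*r + t^2 + t*(3*r - 3) - 18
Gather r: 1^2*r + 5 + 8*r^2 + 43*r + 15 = 8*r^2 + 44*r + 20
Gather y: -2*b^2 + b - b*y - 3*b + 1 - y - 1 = -2*b^2 - 2*b + y*(-b - 1)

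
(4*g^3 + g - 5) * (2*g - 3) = 8*g^4 - 12*g^3 + 2*g^2 - 13*g + 15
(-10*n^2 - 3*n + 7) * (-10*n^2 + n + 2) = 100*n^4 + 20*n^3 - 93*n^2 + n + 14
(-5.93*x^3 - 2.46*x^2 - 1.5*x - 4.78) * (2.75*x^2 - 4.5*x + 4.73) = -16.3075*x^5 + 19.92*x^4 - 21.1039*x^3 - 18.0308*x^2 + 14.415*x - 22.6094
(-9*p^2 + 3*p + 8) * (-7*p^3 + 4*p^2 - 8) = 63*p^5 - 57*p^4 - 44*p^3 + 104*p^2 - 24*p - 64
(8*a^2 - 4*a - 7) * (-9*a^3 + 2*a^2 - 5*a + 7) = -72*a^5 + 52*a^4 + 15*a^3 + 62*a^2 + 7*a - 49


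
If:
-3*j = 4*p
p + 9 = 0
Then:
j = 12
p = -9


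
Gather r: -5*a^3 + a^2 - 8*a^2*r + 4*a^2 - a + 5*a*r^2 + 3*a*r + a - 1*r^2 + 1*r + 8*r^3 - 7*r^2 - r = -5*a^3 + 5*a^2 + 8*r^3 + r^2*(5*a - 8) + r*(-8*a^2 + 3*a)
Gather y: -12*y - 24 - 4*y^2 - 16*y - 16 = -4*y^2 - 28*y - 40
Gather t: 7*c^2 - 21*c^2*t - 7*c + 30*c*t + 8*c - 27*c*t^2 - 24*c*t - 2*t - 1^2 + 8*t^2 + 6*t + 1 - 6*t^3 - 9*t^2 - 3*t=7*c^2 + c - 6*t^3 + t^2*(-27*c - 1) + t*(-21*c^2 + 6*c + 1)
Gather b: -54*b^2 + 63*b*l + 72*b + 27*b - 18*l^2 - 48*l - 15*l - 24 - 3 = -54*b^2 + b*(63*l + 99) - 18*l^2 - 63*l - 27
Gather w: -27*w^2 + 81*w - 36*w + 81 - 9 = -27*w^2 + 45*w + 72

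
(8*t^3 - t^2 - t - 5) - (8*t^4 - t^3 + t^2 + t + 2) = -8*t^4 + 9*t^3 - 2*t^2 - 2*t - 7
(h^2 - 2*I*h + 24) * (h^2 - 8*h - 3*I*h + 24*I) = h^4 - 8*h^3 - 5*I*h^3 + 18*h^2 + 40*I*h^2 - 144*h - 72*I*h + 576*I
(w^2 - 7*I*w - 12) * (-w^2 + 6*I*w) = -w^4 + 13*I*w^3 + 54*w^2 - 72*I*w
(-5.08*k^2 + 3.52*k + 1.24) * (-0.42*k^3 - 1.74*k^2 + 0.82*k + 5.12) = 2.1336*k^5 + 7.3608*k^4 - 10.8112*k^3 - 25.2808*k^2 + 19.0392*k + 6.3488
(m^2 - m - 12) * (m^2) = m^4 - m^3 - 12*m^2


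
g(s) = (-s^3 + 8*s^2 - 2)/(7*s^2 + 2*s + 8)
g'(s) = (-14*s - 2)*(-s^3 + 8*s^2 - 2)/(7*s^2 + 2*s + 8)^2 + (-3*s^2 + 16*s)/(7*s^2 + 2*s + 8)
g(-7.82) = 2.30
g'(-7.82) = -0.15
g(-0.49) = 0.00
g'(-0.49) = -0.98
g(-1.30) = 0.80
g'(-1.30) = -0.75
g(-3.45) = 1.59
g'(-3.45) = -0.20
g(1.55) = 0.48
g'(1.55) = 0.22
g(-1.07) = 0.60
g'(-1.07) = -0.92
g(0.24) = -0.17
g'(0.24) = 0.52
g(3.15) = 0.55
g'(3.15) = -0.06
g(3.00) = 0.56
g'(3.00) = -0.05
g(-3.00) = 1.49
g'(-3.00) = -0.24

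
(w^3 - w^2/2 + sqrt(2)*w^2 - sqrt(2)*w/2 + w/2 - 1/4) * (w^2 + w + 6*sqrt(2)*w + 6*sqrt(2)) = w^5 + w^4/2 + 7*sqrt(2)*w^4 + 7*sqrt(2)*w^3/2 + 12*w^3 - sqrt(2)*w^2/2 + 25*w^2/4 - 25*w/4 + 3*sqrt(2)*w/2 - 3*sqrt(2)/2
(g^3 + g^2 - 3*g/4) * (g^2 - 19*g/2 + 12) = g^5 - 17*g^4/2 + 7*g^3/4 + 153*g^2/8 - 9*g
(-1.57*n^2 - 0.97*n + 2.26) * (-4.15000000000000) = 6.5155*n^2 + 4.0255*n - 9.379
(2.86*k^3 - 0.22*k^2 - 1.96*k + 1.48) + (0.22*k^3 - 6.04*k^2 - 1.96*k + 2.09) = 3.08*k^3 - 6.26*k^2 - 3.92*k + 3.57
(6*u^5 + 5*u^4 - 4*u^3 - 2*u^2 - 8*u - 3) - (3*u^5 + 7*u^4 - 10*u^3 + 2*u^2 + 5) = 3*u^5 - 2*u^4 + 6*u^3 - 4*u^2 - 8*u - 8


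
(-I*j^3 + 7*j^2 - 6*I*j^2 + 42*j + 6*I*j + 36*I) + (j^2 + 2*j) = -I*j^3 + 8*j^2 - 6*I*j^2 + 44*j + 6*I*j + 36*I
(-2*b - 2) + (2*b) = -2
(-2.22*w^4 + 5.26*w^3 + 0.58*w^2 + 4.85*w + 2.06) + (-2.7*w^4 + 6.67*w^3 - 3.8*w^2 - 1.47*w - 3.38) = -4.92*w^4 + 11.93*w^3 - 3.22*w^2 + 3.38*w - 1.32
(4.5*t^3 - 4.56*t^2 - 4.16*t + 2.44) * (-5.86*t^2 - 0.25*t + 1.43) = -26.37*t^5 + 25.5966*t^4 + 31.9526*t^3 - 19.7792*t^2 - 6.5588*t + 3.4892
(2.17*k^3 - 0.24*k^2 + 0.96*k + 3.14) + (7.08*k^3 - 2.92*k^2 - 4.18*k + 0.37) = 9.25*k^3 - 3.16*k^2 - 3.22*k + 3.51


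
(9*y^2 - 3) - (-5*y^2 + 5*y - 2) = 14*y^2 - 5*y - 1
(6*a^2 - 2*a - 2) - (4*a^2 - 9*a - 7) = 2*a^2 + 7*a + 5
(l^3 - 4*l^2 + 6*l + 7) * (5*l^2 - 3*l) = 5*l^5 - 23*l^4 + 42*l^3 + 17*l^2 - 21*l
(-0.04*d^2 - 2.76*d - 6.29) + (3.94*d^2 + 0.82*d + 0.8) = 3.9*d^2 - 1.94*d - 5.49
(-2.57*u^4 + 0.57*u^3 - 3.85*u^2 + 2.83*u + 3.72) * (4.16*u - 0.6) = -10.6912*u^5 + 3.9132*u^4 - 16.358*u^3 + 14.0828*u^2 + 13.7772*u - 2.232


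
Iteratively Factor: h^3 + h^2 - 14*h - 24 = (h - 4)*(h^2 + 5*h + 6) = (h - 4)*(h + 3)*(h + 2)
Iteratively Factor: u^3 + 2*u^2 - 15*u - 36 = (u + 3)*(u^2 - u - 12) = (u - 4)*(u + 3)*(u + 3)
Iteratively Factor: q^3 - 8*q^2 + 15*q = (q - 3)*(q^2 - 5*q) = (q - 5)*(q - 3)*(q)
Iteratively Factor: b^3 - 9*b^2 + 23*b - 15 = (b - 3)*(b^2 - 6*b + 5) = (b - 3)*(b - 1)*(b - 5)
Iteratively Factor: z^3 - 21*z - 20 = (z - 5)*(z^2 + 5*z + 4) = (z - 5)*(z + 1)*(z + 4)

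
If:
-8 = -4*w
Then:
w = 2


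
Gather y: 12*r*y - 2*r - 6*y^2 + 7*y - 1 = -2*r - 6*y^2 + y*(12*r + 7) - 1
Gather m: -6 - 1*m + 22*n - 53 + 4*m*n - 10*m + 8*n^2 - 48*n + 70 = m*(4*n - 11) + 8*n^2 - 26*n + 11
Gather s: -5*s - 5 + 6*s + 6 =s + 1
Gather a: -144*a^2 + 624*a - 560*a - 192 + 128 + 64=-144*a^2 + 64*a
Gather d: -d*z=-d*z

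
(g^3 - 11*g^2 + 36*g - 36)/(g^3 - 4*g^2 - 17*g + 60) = (g^2 - 8*g + 12)/(g^2 - g - 20)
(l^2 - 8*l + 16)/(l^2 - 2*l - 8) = (l - 4)/(l + 2)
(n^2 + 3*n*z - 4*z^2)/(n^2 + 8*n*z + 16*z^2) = (n - z)/(n + 4*z)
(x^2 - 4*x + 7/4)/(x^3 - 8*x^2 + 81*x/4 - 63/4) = (2*x - 1)/(2*x^2 - 9*x + 9)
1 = 1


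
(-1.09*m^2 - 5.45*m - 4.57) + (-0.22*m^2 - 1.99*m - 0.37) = -1.31*m^2 - 7.44*m - 4.94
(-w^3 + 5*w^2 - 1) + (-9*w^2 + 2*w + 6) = -w^3 - 4*w^2 + 2*w + 5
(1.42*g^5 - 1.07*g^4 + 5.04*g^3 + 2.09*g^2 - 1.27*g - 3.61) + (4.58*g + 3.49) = 1.42*g^5 - 1.07*g^4 + 5.04*g^3 + 2.09*g^2 + 3.31*g - 0.12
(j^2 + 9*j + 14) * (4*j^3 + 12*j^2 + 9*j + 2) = 4*j^5 + 48*j^4 + 173*j^3 + 251*j^2 + 144*j + 28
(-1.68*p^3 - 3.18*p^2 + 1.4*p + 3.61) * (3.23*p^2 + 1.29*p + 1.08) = -5.4264*p^5 - 12.4386*p^4 - 1.3946*p^3 + 10.0319*p^2 + 6.1689*p + 3.8988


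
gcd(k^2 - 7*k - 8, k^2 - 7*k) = 1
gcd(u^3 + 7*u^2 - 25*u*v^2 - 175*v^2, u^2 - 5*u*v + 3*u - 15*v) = u - 5*v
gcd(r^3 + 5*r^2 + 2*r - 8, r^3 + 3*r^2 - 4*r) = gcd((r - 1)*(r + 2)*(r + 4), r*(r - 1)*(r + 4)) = r^2 + 3*r - 4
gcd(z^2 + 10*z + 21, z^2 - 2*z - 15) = z + 3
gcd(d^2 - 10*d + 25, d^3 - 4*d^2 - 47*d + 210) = d - 5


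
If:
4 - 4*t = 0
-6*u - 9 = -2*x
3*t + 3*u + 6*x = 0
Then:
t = 1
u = -10/7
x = 3/14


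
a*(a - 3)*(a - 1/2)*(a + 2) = a^4 - 3*a^3/2 - 11*a^2/2 + 3*a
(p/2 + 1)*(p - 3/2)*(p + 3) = p^3/2 + 7*p^2/4 - 3*p/4 - 9/2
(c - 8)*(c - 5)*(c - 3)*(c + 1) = c^4 - 15*c^3 + 63*c^2 - 41*c - 120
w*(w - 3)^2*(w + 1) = w^4 - 5*w^3 + 3*w^2 + 9*w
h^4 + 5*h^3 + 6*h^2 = h^2*(h + 2)*(h + 3)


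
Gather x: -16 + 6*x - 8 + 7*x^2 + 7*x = 7*x^2 + 13*x - 24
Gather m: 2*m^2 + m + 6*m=2*m^2 + 7*m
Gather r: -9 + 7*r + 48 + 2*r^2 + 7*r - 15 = 2*r^2 + 14*r + 24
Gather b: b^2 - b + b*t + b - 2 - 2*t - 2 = b^2 + b*t - 2*t - 4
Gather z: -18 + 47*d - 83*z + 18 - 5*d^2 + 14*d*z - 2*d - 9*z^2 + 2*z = -5*d^2 + 45*d - 9*z^2 + z*(14*d - 81)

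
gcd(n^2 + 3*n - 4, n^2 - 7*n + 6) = n - 1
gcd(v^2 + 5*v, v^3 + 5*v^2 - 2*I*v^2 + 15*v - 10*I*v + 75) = v + 5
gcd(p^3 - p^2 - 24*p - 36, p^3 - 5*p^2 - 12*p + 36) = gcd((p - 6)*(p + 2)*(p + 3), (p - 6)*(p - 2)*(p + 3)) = p^2 - 3*p - 18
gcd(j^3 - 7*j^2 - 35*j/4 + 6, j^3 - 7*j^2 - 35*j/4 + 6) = j^3 - 7*j^2 - 35*j/4 + 6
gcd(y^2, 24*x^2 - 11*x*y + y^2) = 1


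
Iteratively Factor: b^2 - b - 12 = (b - 4)*(b + 3)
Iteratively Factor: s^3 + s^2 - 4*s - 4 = (s - 2)*(s^2 + 3*s + 2) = (s - 2)*(s + 2)*(s + 1)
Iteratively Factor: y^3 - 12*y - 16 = (y - 4)*(y^2 + 4*y + 4) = (y - 4)*(y + 2)*(y + 2)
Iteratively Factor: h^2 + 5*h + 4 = (h + 4)*(h + 1)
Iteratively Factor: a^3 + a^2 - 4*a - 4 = (a + 2)*(a^2 - a - 2) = (a + 1)*(a + 2)*(a - 2)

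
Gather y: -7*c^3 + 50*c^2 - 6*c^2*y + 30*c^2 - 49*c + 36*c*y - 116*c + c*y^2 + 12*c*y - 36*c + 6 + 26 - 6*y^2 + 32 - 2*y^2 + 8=-7*c^3 + 80*c^2 - 201*c + y^2*(c - 8) + y*(-6*c^2 + 48*c) + 72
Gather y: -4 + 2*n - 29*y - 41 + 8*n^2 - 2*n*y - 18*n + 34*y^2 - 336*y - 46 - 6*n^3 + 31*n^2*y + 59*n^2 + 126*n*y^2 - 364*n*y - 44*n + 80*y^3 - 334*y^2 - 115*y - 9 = -6*n^3 + 67*n^2 - 60*n + 80*y^3 + y^2*(126*n - 300) + y*(31*n^2 - 366*n - 480) - 100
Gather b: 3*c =3*c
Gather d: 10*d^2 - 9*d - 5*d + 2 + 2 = 10*d^2 - 14*d + 4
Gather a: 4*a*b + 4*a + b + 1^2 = a*(4*b + 4) + b + 1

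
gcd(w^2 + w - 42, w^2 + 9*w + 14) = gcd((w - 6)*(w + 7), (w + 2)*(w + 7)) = w + 7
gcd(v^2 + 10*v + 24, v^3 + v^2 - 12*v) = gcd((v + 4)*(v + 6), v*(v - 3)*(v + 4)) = v + 4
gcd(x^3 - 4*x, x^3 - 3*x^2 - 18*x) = x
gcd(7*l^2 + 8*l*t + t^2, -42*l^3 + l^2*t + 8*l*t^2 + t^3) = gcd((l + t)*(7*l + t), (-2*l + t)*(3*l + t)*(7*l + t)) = 7*l + t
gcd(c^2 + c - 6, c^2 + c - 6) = c^2 + c - 6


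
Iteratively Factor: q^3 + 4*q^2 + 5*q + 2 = (q + 1)*(q^2 + 3*q + 2) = (q + 1)*(q + 2)*(q + 1)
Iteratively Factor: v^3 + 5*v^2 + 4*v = (v)*(v^2 + 5*v + 4) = v*(v + 4)*(v + 1)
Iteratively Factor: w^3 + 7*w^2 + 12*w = (w + 3)*(w^2 + 4*w) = w*(w + 3)*(w + 4)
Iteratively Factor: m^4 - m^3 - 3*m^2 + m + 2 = (m - 2)*(m^3 + m^2 - m - 1) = (m - 2)*(m + 1)*(m^2 - 1) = (m - 2)*(m - 1)*(m + 1)*(m + 1)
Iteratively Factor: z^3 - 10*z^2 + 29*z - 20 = (z - 1)*(z^2 - 9*z + 20) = (z - 5)*(z - 1)*(z - 4)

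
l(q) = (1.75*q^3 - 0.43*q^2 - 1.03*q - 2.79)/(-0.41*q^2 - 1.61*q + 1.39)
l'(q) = (0.82*q + 1.61)*(1.75*q^3 - 0.43*q^2 - 1.03*q - 2.79)/(-0.41*q^2 - 1.61*q + 1.39)^2 + (5.25*q^2 - 0.86*q - 1.03)/(-0.41*q^2 - 1.61*q + 1.39)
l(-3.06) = -21.72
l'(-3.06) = 28.37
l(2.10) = -2.46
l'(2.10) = -3.19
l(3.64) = -7.29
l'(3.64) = -3.22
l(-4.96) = 311.93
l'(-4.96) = 891.75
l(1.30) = 0.72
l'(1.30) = -6.21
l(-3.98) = -88.88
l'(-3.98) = 178.42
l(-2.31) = -8.31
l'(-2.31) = 10.73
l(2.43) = -3.50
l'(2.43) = -3.09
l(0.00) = -2.01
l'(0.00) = -3.07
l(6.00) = -15.35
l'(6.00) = -3.59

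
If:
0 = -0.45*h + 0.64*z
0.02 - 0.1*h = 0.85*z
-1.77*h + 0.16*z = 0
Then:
No Solution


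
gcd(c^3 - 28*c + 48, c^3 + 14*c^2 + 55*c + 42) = c + 6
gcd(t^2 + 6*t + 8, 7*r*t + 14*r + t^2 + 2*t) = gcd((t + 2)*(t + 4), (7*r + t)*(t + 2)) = t + 2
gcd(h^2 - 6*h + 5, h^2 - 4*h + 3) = h - 1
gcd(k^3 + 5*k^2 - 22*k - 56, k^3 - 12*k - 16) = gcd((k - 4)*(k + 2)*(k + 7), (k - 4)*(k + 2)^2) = k^2 - 2*k - 8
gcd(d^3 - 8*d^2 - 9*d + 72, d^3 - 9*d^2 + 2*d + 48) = d^2 - 11*d + 24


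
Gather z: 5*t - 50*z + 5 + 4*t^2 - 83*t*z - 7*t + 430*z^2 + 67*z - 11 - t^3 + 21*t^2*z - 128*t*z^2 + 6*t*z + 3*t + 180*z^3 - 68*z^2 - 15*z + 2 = -t^3 + 4*t^2 + t + 180*z^3 + z^2*(362 - 128*t) + z*(21*t^2 - 77*t + 2) - 4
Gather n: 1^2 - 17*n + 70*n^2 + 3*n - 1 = 70*n^2 - 14*n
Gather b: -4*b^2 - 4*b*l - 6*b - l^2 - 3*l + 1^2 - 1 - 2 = -4*b^2 + b*(-4*l - 6) - l^2 - 3*l - 2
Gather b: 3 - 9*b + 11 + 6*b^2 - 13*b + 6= 6*b^2 - 22*b + 20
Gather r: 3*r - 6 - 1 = 3*r - 7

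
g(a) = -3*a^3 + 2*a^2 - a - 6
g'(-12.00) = -1345.00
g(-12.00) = 5478.00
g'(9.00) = -694.00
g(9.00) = -2040.00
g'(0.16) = -0.59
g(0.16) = -6.12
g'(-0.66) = -7.56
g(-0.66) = -3.61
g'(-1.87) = -39.95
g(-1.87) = 22.48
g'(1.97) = -28.05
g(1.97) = -23.14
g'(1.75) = -21.56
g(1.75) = -17.70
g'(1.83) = -23.82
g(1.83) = -19.52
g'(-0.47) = -4.87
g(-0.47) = -4.78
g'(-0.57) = -6.20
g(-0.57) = -4.22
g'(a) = -9*a^2 + 4*a - 1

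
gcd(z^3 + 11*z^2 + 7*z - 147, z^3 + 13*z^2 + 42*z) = z + 7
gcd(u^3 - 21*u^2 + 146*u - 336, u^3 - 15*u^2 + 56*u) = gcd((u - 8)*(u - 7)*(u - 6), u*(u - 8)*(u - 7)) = u^2 - 15*u + 56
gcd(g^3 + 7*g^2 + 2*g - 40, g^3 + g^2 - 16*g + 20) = g^2 + 3*g - 10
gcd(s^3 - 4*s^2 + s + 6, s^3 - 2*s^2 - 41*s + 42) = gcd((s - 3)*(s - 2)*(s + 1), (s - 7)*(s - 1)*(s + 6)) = 1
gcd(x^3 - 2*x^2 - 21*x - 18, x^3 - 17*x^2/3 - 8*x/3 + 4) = x^2 - 5*x - 6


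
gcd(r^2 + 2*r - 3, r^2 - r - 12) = r + 3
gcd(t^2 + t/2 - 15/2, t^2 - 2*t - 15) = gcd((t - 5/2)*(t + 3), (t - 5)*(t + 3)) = t + 3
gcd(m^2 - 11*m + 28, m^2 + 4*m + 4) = 1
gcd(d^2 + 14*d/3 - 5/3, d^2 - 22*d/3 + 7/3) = d - 1/3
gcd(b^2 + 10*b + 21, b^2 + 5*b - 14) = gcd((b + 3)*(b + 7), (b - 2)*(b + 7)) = b + 7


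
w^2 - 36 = (w - 6)*(w + 6)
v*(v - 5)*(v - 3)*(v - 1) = v^4 - 9*v^3 + 23*v^2 - 15*v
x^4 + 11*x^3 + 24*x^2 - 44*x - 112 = (x - 2)*(x + 2)*(x + 4)*(x + 7)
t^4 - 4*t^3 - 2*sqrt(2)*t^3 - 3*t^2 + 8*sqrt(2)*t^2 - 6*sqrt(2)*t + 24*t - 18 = (t - 3)*(t - 1)*(t - 3*sqrt(2))*(t + sqrt(2))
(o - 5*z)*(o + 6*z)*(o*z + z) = o^3*z + o^2*z^2 + o^2*z - 30*o*z^3 + o*z^2 - 30*z^3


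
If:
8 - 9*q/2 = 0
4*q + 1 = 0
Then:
No Solution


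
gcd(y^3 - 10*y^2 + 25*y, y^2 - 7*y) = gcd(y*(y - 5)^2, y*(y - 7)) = y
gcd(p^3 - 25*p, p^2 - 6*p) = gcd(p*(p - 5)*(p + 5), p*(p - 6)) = p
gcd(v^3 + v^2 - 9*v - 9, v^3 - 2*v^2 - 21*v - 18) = v^2 + 4*v + 3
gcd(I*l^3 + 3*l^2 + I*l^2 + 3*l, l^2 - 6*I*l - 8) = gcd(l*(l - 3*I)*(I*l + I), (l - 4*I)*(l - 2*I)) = 1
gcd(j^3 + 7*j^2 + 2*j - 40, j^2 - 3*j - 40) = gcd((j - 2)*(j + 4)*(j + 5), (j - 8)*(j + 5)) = j + 5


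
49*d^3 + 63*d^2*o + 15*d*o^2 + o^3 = (d + o)*(7*d + o)^2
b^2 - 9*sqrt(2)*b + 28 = (b - 7*sqrt(2))*(b - 2*sqrt(2))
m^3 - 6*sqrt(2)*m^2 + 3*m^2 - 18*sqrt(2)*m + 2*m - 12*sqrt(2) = (m + 1)*(m + 2)*(m - 6*sqrt(2))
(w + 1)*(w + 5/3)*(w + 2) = w^3 + 14*w^2/3 + 7*w + 10/3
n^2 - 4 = (n - 2)*(n + 2)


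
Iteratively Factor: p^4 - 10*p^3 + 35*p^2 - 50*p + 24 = (p - 1)*(p^3 - 9*p^2 + 26*p - 24) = (p - 4)*(p - 1)*(p^2 - 5*p + 6) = (p - 4)*(p - 2)*(p - 1)*(p - 3)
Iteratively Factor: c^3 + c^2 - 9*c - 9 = (c + 3)*(c^2 - 2*c - 3) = (c - 3)*(c + 3)*(c + 1)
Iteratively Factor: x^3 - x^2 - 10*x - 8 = (x + 2)*(x^2 - 3*x - 4) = (x + 1)*(x + 2)*(x - 4)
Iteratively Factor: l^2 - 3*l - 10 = (l + 2)*(l - 5)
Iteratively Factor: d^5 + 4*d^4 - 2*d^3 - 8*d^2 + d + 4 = (d - 1)*(d^4 + 5*d^3 + 3*d^2 - 5*d - 4) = (d - 1)*(d + 4)*(d^3 + d^2 - d - 1) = (d - 1)*(d + 1)*(d + 4)*(d^2 - 1) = (d - 1)^2*(d + 1)*(d + 4)*(d + 1)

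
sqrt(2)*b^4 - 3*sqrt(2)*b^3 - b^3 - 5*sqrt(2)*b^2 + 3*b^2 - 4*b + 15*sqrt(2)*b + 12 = (b - 3)*(b - 2*sqrt(2))*(b + sqrt(2))*(sqrt(2)*b + 1)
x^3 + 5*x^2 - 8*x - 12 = (x - 2)*(x + 1)*(x + 6)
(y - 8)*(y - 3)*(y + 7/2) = y^3 - 15*y^2/2 - 29*y/2 + 84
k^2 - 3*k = k*(k - 3)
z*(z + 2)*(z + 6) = z^3 + 8*z^2 + 12*z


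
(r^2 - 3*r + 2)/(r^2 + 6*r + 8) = (r^2 - 3*r + 2)/(r^2 + 6*r + 8)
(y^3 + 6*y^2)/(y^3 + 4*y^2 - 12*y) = y/(y - 2)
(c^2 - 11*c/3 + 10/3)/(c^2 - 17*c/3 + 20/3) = (c - 2)/(c - 4)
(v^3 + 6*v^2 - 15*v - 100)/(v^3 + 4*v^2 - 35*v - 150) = (v - 4)/(v - 6)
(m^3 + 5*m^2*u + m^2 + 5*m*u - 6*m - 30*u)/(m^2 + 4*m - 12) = (m^2 + 5*m*u + 3*m + 15*u)/(m + 6)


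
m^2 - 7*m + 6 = (m - 6)*(m - 1)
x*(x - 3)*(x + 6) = x^3 + 3*x^2 - 18*x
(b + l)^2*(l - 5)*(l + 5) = b^2*l^2 - 25*b^2 + 2*b*l^3 - 50*b*l + l^4 - 25*l^2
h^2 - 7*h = h*(h - 7)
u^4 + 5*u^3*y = u^3*(u + 5*y)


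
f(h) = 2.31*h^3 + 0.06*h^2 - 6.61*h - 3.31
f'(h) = 6.93*h^2 + 0.12*h - 6.61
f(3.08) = 44.39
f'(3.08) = 59.50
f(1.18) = -7.23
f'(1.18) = 3.18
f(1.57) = -4.60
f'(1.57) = 10.66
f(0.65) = -6.95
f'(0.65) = -3.60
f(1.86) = -0.53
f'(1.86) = 17.59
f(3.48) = 71.77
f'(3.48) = 77.73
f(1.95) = 1.16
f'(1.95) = 19.98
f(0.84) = -7.45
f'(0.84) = -1.62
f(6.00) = 458.15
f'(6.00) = 243.59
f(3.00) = 39.77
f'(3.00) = 56.12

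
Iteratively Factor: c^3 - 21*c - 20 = (c - 5)*(c^2 + 5*c + 4) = (c - 5)*(c + 1)*(c + 4)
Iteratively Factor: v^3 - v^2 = (v)*(v^2 - v) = v*(v - 1)*(v)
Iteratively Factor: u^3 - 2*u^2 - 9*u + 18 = (u + 3)*(u^2 - 5*u + 6) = (u - 2)*(u + 3)*(u - 3)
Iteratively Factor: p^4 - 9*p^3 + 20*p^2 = (p - 5)*(p^3 - 4*p^2) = p*(p - 5)*(p^2 - 4*p) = p*(p - 5)*(p - 4)*(p)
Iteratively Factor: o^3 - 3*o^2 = (o)*(o^2 - 3*o) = o*(o - 3)*(o)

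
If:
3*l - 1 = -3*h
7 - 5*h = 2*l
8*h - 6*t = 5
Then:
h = 19/9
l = -16/9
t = 107/54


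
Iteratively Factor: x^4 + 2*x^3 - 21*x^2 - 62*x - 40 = (x + 2)*(x^3 - 21*x - 20) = (x + 2)*(x + 4)*(x^2 - 4*x - 5) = (x + 1)*(x + 2)*(x + 4)*(x - 5)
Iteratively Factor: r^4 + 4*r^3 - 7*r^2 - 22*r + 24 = (r + 3)*(r^3 + r^2 - 10*r + 8) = (r - 1)*(r + 3)*(r^2 + 2*r - 8) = (r - 1)*(r + 3)*(r + 4)*(r - 2)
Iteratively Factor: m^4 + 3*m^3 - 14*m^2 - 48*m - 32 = (m + 2)*(m^3 + m^2 - 16*m - 16) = (m + 1)*(m + 2)*(m^2 - 16) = (m - 4)*(m + 1)*(m + 2)*(m + 4)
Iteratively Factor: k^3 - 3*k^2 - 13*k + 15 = (k + 3)*(k^2 - 6*k + 5) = (k - 1)*(k + 3)*(k - 5)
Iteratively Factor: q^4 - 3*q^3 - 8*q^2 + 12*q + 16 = (q + 1)*(q^3 - 4*q^2 - 4*q + 16) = (q - 2)*(q + 1)*(q^2 - 2*q - 8) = (q - 2)*(q + 1)*(q + 2)*(q - 4)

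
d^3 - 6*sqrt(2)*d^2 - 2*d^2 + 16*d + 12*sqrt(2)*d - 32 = (d - 2)*(d - 4*sqrt(2))*(d - 2*sqrt(2))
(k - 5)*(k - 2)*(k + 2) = k^3 - 5*k^2 - 4*k + 20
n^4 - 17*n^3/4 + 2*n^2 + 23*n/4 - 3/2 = (n - 3)*(n - 2)*(n - 1/4)*(n + 1)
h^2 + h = h*(h + 1)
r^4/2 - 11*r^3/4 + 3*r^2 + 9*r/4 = r*(r/2 + 1/4)*(r - 3)^2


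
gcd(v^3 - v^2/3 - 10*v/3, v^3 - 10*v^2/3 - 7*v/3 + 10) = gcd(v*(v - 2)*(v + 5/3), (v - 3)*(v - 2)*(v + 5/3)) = v^2 - v/3 - 10/3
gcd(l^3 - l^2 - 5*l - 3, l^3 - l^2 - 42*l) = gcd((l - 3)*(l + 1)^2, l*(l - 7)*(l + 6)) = 1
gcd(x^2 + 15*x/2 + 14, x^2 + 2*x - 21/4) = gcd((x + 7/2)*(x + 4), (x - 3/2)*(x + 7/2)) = x + 7/2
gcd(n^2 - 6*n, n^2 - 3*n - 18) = n - 6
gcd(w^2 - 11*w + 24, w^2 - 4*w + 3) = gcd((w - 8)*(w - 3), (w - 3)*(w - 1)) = w - 3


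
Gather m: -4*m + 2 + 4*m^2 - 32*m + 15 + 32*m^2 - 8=36*m^2 - 36*m + 9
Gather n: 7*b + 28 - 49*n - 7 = 7*b - 49*n + 21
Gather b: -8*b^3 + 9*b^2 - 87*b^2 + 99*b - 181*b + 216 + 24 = -8*b^3 - 78*b^2 - 82*b + 240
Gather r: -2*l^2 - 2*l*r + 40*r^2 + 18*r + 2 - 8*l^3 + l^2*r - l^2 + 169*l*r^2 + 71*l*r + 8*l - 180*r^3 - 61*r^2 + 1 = -8*l^3 - 3*l^2 + 8*l - 180*r^3 + r^2*(169*l - 21) + r*(l^2 + 69*l + 18) + 3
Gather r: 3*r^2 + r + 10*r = 3*r^2 + 11*r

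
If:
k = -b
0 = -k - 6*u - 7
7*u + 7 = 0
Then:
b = 1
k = -1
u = -1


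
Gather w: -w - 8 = -w - 8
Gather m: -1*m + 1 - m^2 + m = 1 - m^2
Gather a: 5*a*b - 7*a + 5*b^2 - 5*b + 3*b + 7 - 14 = a*(5*b - 7) + 5*b^2 - 2*b - 7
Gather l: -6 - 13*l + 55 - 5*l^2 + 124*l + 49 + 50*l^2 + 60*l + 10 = 45*l^2 + 171*l + 108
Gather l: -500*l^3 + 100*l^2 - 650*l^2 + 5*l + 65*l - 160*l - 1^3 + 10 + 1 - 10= -500*l^3 - 550*l^2 - 90*l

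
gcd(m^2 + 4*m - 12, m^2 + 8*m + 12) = m + 6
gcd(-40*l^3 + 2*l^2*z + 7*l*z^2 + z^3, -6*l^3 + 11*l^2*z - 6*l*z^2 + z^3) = -2*l + z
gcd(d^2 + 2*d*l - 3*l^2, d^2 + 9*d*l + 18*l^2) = d + 3*l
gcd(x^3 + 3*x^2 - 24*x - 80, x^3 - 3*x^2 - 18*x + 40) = x^2 - x - 20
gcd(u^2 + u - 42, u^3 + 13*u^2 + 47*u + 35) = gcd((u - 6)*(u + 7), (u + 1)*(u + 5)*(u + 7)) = u + 7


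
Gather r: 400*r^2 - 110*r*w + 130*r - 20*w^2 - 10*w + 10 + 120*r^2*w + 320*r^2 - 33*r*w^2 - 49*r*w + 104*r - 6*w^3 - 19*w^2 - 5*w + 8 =r^2*(120*w + 720) + r*(-33*w^2 - 159*w + 234) - 6*w^3 - 39*w^2 - 15*w + 18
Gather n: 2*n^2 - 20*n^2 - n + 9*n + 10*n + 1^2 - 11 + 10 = -18*n^2 + 18*n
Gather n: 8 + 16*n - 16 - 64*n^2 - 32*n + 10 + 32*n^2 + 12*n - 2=-32*n^2 - 4*n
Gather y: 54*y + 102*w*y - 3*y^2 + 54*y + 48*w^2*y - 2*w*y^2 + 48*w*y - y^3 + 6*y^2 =-y^3 + y^2*(3 - 2*w) + y*(48*w^2 + 150*w + 108)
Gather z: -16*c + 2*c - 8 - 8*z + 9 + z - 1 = -14*c - 7*z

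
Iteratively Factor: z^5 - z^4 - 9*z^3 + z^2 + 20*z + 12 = (z + 2)*(z^4 - 3*z^3 - 3*z^2 + 7*z + 6) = (z - 2)*(z + 2)*(z^3 - z^2 - 5*z - 3) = (z - 2)*(z + 1)*(z + 2)*(z^2 - 2*z - 3) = (z - 3)*(z - 2)*(z + 1)*(z + 2)*(z + 1)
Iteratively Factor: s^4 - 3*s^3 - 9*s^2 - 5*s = (s + 1)*(s^3 - 4*s^2 - 5*s) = s*(s + 1)*(s^2 - 4*s - 5) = s*(s - 5)*(s + 1)*(s + 1)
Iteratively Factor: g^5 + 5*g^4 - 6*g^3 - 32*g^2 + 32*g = (g + 4)*(g^4 + g^3 - 10*g^2 + 8*g) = (g - 1)*(g + 4)*(g^3 + 2*g^2 - 8*g) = (g - 2)*(g - 1)*(g + 4)*(g^2 + 4*g) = g*(g - 2)*(g - 1)*(g + 4)*(g + 4)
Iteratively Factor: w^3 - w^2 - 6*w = (w - 3)*(w^2 + 2*w) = (w - 3)*(w + 2)*(w)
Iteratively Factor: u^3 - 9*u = (u - 3)*(u^2 + 3*u) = u*(u - 3)*(u + 3)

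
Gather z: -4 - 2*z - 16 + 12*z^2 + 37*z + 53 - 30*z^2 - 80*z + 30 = -18*z^2 - 45*z + 63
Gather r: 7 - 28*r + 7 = 14 - 28*r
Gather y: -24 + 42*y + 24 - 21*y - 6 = 21*y - 6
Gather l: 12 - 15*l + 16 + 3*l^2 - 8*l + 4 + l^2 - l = 4*l^2 - 24*l + 32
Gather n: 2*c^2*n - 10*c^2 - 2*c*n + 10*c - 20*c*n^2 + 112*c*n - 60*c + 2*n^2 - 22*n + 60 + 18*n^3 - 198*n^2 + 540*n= -10*c^2 - 50*c + 18*n^3 + n^2*(-20*c - 196) + n*(2*c^2 + 110*c + 518) + 60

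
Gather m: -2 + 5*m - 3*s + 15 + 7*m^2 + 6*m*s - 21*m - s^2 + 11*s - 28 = 7*m^2 + m*(6*s - 16) - s^2 + 8*s - 15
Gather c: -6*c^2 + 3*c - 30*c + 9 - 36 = -6*c^2 - 27*c - 27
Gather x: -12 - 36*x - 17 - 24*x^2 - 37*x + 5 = -24*x^2 - 73*x - 24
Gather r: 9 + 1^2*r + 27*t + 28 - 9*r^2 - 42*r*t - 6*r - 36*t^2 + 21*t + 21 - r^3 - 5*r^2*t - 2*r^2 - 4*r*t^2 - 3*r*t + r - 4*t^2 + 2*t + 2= -r^3 + r^2*(-5*t - 11) + r*(-4*t^2 - 45*t - 4) - 40*t^2 + 50*t + 60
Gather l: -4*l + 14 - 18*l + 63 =77 - 22*l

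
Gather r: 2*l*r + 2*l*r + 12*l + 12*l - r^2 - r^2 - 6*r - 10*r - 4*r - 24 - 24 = 24*l - 2*r^2 + r*(4*l - 20) - 48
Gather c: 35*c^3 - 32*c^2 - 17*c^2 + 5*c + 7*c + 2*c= 35*c^3 - 49*c^2 + 14*c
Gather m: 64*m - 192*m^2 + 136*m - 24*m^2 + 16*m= -216*m^2 + 216*m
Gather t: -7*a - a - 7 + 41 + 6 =40 - 8*a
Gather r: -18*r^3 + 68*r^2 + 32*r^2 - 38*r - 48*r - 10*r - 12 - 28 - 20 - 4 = -18*r^3 + 100*r^2 - 96*r - 64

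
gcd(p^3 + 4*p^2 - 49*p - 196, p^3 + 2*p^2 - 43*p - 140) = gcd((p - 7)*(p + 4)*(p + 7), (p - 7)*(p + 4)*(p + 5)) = p^2 - 3*p - 28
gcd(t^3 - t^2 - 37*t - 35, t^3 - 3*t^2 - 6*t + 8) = 1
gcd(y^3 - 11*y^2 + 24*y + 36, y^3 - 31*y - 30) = y^2 - 5*y - 6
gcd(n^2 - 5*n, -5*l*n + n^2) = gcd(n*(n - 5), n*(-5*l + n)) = n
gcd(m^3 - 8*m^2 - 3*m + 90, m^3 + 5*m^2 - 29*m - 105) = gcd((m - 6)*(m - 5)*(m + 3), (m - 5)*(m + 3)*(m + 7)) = m^2 - 2*m - 15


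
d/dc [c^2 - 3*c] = 2*c - 3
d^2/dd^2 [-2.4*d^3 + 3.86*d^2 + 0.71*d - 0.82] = 7.72 - 14.4*d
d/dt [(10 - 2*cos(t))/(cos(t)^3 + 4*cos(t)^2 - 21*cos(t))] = 2*(-2*cos(t)^3 + 11*cos(t)^2 + 40*cos(t) - 105)*sin(t)/((cos(t) - 3)^2*(cos(t) + 7)^2*cos(t)^2)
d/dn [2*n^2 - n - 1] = 4*n - 1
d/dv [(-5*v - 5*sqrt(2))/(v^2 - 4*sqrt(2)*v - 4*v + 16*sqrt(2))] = 5*(-v^2 + 4*v + 4*sqrt(2)*v - 2*(v + sqrt(2))*(-v + 2 + 2*sqrt(2)) - 16*sqrt(2))/(v^2 - 4*sqrt(2)*v - 4*v + 16*sqrt(2))^2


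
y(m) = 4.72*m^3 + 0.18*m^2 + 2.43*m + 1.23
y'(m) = 14.16*m^2 + 0.36*m + 2.43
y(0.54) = 3.34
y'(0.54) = 6.75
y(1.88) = 37.80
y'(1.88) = 53.15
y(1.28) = 14.53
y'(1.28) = 26.09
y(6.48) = 1308.84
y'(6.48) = 599.35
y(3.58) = 228.80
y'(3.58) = 185.20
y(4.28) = 384.99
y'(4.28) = 263.36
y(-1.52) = -18.62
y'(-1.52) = 34.60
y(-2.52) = -79.28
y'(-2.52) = 91.44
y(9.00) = 3478.56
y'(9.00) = 1152.63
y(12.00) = 8212.47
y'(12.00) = 2045.79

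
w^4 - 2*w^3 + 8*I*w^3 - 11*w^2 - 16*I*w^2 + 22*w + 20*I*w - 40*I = (w - 2)*(w - I)*(w + 4*I)*(w + 5*I)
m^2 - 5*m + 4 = (m - 4)*(m - 1)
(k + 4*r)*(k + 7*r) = k^2 + 11*k*r + 28*r^2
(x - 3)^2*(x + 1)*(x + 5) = x^4 - 22*x^2 + 24*x + 45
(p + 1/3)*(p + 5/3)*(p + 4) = p^3 + 6*p^2 + 77*p/9 + 20/9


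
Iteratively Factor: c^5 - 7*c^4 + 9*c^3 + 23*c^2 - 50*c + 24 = (c + 2)*(c^4 - 9*c^3 + 27*c^2 - 31*c + 12) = (c - 1)*(c + 2)*(c^3 - 8*c^2 + 19*c - 12) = (c - 1)^2*(c + 2)*(c^2 - 7*c + 12) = (c - 4)*(c - 1)^2*(c + 2)*(c - 3)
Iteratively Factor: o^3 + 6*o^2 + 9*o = (o)*(o^2 + 6*o + 9) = o*(o + 3)*(o + 3)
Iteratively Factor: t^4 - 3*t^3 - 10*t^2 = (t - 5)*(t^3 + 2*t^2) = (t - 5)*(t + 2)*(t^2) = t*(t - 5)*(t + 2)*(t)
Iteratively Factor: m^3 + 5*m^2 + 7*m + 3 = (m + 1)*(m^2 + 4*m + 3) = (m + 1)^2*(m + 3)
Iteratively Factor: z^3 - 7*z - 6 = (z + 2)*(z^2 - 2*z - 3) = (z + 1)*(z + 2)*(z - 3)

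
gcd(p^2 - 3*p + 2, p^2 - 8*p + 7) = p - 1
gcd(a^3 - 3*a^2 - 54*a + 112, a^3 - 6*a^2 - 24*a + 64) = a^2 - 10*a + 16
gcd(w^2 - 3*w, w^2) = w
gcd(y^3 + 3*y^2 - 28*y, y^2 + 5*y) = y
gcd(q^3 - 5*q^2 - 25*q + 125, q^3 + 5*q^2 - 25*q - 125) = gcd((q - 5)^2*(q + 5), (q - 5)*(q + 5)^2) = q^2 - 25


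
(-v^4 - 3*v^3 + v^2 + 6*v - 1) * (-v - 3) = v^5 + 6*v^4 + 8*v^3 - 9*v^2 - 17*v + 3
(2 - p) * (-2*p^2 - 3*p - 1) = 2*p^3 - p^2 - 5*p - 2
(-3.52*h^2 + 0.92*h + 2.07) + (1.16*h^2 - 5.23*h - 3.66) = -2.36*h^2 - 4.31*h - 1.59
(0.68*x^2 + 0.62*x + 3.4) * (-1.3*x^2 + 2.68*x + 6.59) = -0.884*x^4 + 1.0164*x^3 + 1.7228*x^2 + 13.1978*x + 22.406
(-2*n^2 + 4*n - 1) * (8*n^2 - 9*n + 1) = -16*n^4 + 50*n^3 - 46*n^2 + 13*n - 1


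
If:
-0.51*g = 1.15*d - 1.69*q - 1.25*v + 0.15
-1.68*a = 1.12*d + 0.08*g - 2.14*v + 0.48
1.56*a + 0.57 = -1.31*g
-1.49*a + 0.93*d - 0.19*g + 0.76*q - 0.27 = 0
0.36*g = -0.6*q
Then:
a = -0.33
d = -0.27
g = -0.04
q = 0.02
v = -0.18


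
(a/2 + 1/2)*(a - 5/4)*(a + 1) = a^3/2 + 3*a^2/8 - 3*a/4 - 5/8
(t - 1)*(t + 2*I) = t^2 - t + 2*I*t - 2*I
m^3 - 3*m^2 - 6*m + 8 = (m - 4)*(m - 1)*(m + 2)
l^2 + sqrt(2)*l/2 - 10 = (l - 2*sqrt(2))*(l + 5*sqrt(2)/2)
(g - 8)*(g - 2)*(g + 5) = g^3 - 5*g^2 - 34*g + 80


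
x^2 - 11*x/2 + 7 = (x - 7/2)*(x - 2)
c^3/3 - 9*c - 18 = (c/3 + 1)*(c - 6)*(c + 3)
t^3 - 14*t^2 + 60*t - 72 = (t - 6)^2*(t - 2)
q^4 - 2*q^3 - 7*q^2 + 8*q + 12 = (q - 3)*(q - 2)*(q + 1)*(q + 2)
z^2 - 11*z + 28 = (z - 7)*(z - 4)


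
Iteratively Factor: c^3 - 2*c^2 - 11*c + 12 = (c - 4)*(c^2 + 2*c - 3) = (c - 4)*(c - 1)*(c + 3)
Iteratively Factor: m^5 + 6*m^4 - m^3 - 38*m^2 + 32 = (m + 1)*(m^4 + 5*m^3 - 6*m^2 - 32*m + 32) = (m - 2)*(m + 1)*(m^3 + 7*m^2 + 8*m - 16) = (m - 2)*(m + 1)*(m + 4)*(m^2 + 3*m - 4) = (m - 2)*(m - 1)*(m + 1)*(m + 4)*(m + 4)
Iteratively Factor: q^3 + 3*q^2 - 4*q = (q - 1)*(q^2 + 4*q) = (q - 1)*(q + 4)*(q)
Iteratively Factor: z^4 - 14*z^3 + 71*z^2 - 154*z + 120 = (z - 5)*(z^3 - 9*z^2 + 26*z - 24) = (z - 5)*(z - 2)*(z^2 - 7*z + 12) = (z - 5)*(z - 4)*(z - 2)*(z - 3)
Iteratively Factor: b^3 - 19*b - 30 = (b - 5)*(b^2 + 5*b + 6) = (b - 5)*(b + 3)*(b + 2)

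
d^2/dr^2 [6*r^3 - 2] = 36*r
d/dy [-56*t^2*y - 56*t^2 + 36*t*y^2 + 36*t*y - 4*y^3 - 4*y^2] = -56*t^2 + 72*t*y + 36*t - 12*y^2 - 8*y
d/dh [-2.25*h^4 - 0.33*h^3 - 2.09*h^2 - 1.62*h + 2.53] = -9.0*h^3 - 0.99*h^2 - 4.18*h - 1.62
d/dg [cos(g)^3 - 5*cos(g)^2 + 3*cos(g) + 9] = (-3*cos(g)^2 + 10*cos(g) - 3)*sin(g)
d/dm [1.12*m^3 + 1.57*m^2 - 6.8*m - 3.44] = 3.36*m^2 + 3.14*m - 6.8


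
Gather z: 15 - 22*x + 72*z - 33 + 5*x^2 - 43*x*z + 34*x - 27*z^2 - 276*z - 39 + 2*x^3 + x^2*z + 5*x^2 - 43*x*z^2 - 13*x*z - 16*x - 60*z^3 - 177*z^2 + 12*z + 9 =2*x^3 + 10*x^2 - 4*x - 60*z^3 + z^2*(-43*x - 204) + z*(x^2 - 56*x - 192) - 48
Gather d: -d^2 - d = -d^2 - d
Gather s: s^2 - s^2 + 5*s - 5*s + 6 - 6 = 0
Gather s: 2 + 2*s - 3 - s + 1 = s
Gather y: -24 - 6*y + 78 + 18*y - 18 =12*y + 36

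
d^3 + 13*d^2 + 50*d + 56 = (d + 2)*(d + 4)*(d + 7)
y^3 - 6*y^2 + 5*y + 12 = (y - 4)*(y - 3)*(y + 1)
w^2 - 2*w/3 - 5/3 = (w - 5/3)*(w + 1)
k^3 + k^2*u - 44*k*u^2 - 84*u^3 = (k - 7*u)*(k + 2*u)*(k + 6*u)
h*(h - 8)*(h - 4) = h^3 - 12*h^2 + 32*h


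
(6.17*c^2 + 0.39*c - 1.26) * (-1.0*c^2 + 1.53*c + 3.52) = -6.17*c^4 + 9.0501*c^3 + 23.5751*c^2 - 0.555*c - 4.4352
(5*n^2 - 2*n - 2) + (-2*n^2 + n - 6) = 3*n^2 - n - 8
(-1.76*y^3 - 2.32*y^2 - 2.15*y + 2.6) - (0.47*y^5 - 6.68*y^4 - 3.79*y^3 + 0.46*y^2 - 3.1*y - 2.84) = -0.47*y^5 + 6.68*y^4 + 2.03*y^3 - 2.78*y^2 + 0.95*y + 5.44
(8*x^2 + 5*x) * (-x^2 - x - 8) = -8*x^4 - 13*x^3 - 69*x^2 - 40*x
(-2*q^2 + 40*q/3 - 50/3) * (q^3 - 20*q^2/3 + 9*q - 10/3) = -2*q^5 + 80*q^4/3 - 1112*q^3/9 + 2140*q^2/9 - 1750*q/9 + 500/9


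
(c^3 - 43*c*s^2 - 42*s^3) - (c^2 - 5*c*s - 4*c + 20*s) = c^3 - c^2 - 43*c*s^2 + 5*c*s + 4*c - 42*s^3 - 20*s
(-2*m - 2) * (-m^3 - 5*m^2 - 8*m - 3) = 2*m^4 + 12*m^3 + 26*m^2 + 22*m + 6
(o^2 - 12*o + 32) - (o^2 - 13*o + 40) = o - 8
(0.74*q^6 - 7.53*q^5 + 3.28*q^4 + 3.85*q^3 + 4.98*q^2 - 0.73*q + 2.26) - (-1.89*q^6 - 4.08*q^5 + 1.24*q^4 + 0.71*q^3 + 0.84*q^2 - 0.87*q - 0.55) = 2.63*q^6 - 3.45*q^5 + 2.04*q^4 + 3.14*q^3 + 4.14*q^2 + 0.14*q + 2.81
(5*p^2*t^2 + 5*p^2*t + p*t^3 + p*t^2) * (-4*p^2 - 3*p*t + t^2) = -20*p^4*t^2 - 20*p^4*t - 19*p^3*t^3 - 19*p^3*t^2 + 2*p^2*t^4 + 2*p^2*t^3 + p*t^5 + p*t^4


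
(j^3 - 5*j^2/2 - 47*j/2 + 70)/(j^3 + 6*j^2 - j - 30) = (j^2 - 15*j/2 + 14)/(j^2 + j - 6)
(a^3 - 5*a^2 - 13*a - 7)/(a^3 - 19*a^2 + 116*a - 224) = (a^2 + 2*a + 1)/(a^2 - 12*a + 32)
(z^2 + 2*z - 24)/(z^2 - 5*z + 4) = (z + 6)/(z - 1)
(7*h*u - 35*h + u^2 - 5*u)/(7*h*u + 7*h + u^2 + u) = (u - 5)/(u + 1)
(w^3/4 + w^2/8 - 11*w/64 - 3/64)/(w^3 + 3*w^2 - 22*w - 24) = (16*w^2 - 8*w - 3)/(64*(w^2 + 2*w - 24))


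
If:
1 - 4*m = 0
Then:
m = 1/4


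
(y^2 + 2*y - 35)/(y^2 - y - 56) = (y - 5)/(y - 8)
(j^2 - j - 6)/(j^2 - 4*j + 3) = (j + 2)/(j - 1)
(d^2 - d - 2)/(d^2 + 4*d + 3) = (d - 2)/(d + 3)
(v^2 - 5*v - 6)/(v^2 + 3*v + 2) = (v - 6)/(v + 2)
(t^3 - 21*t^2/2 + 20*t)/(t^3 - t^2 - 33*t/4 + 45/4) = 2*t*(t - 8)/(2*t^2 + 3*t - 9)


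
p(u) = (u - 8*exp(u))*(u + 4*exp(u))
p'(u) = (1 - 8*exp(u))*(u + 4*exp(u)) + (u - 8*exp(u))*(4*exp(u) + 1) = -4*u*exp(u) + 2*u - 64*exp(2*u) - 4*exp(u)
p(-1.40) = 1.40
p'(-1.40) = -6.30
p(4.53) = -276993.09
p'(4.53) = -552708.40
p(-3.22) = 10.83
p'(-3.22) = -6.19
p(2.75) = -7994.65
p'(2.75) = -15889.42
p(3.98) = -92486.49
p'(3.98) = -184358.77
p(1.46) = -616.34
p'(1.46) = -1226.09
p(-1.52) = 2.11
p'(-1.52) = -5.65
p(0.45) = -81.33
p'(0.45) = -165.61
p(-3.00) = 9.52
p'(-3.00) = -5.76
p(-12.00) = 144.00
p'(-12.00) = -24.00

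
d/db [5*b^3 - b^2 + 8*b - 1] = 15*b^2 - 2*b + 8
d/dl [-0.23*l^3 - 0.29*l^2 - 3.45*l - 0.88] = -0.69*l^2 - 0.58*l - 3.45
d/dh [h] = 1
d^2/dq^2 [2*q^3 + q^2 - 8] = 12*q + 2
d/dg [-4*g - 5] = -4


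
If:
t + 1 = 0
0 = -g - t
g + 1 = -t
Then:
No Solution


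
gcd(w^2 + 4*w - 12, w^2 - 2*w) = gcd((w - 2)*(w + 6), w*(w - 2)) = w - 2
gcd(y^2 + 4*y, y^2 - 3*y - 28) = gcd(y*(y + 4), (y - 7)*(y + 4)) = y + 4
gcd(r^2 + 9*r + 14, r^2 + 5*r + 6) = r + 2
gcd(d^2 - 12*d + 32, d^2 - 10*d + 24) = d - 4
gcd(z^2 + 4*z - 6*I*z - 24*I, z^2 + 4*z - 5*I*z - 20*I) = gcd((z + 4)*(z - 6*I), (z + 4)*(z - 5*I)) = z + 4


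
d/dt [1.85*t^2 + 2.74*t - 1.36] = 3.7*t + 2.74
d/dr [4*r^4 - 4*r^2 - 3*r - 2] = 16*r^3 - 8*r - 3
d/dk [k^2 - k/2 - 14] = 2*k - 1/2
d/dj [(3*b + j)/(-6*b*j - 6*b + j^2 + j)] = (-6*b*j - 6*b + j^2 + j - (3*b + j)*(-6*b + 2*j + 1))/(6*b*j + 6*b - j^2 - j)^2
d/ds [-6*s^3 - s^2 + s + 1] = -18*s^2 - 2*s + 1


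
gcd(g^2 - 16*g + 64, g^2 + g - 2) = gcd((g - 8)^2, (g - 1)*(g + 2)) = 1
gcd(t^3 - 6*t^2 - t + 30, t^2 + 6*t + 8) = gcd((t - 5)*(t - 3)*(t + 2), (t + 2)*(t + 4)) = t + 2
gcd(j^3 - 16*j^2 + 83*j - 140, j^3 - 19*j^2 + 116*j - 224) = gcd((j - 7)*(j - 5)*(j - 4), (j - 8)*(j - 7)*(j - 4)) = j^2 - 11*j + 28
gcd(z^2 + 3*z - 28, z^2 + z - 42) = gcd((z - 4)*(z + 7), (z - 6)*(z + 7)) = z + 7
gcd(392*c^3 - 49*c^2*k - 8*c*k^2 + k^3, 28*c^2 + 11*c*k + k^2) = 7*c + k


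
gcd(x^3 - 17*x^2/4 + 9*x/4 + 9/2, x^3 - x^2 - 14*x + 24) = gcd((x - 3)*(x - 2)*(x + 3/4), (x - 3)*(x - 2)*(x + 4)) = x^2 - 5*x + 6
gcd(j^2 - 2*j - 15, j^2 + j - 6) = j + 3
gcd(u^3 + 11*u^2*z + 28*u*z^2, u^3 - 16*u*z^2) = u^2 + 4*u*z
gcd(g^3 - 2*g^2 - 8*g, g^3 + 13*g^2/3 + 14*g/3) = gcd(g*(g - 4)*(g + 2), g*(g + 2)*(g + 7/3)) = g^2 + 2*g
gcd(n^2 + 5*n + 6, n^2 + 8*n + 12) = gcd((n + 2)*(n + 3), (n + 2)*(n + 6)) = n + 2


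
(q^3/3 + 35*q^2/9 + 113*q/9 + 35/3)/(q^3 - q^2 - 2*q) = (3*q^3 + 35*q^2 + 113*q + 105)/(9*q*(q^2 - q - 2))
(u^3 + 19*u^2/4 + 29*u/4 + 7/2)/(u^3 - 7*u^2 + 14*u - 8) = (4*u^3 + 19*u^2 + 29*u + 14)/(4*(u^3 - 7*u^2 + 14*u - 8))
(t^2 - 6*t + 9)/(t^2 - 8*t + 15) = (t - 3)/(t - 5)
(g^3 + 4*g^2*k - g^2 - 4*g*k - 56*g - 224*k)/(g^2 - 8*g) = g + 4*k + 7 + 28*k/g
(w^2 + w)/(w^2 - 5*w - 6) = w/(w - 6)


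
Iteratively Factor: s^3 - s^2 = (s)*(s^2 - s) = s*(s - 1)*(s)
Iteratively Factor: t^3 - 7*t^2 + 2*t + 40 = (t - 5)*(t^2 - 2*t - 8) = (t - 5)*(t + 2)*(t - 4)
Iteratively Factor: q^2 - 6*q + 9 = (q - 3)*(q - 3)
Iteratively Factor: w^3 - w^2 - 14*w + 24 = (w + 4)*(w^2 - 5*w + 6) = (w - 2)*(w + 4)*(w - 3)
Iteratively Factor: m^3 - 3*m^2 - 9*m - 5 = (m - 5)*(m^2 + 2*m + 1) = (m - 5)*(m + 1)*(m + 1)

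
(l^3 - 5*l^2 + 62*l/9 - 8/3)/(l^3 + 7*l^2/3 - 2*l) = (l^2 - 13*l/3 + 4)/(l*(l + 3))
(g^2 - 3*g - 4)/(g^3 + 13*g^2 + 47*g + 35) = (g - 4)/(g^2 + 12*g + 35)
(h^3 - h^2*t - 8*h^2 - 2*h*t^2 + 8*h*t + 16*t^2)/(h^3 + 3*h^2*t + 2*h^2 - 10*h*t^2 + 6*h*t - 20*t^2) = (h^2 + h*t - 8*h - 8*t)/(h^2 + 5*h*t + 2*h + 10*t)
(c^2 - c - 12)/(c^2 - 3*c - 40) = (-c^2 + c + 12)/(-c^2 + 3*c + 40)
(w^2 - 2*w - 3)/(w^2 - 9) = (w + 1)/(w + 3)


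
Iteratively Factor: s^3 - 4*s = (s + 2)*(s^2 - 2*s) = (s - 2)*(s + 2)*(s)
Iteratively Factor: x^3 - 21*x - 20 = (x + 4)*(x^2 - 4*x - 5) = (x - 5)*(x + 4)*(x + 1)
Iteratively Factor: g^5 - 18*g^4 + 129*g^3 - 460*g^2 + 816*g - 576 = (g - 4)*(g^4 - 14*g^3 + 73*g^2 - 168*g + 144) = (g - 4)^2*(g^3 - 10*g^2 + 33*g - 36) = (g - 4)^3*(g^2 - 6*g + 9) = (g - 4)^3*(g - 3)*(g - 3)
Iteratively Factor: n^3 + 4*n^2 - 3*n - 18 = (n - 2)*(n^2 + 6*n + 9) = (n - 2)*(n + 3)*(n + 3)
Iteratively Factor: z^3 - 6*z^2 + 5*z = (z - 1)*(z^2 - 5*z) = z*(z - 1)*(z - 5)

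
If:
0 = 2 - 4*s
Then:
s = 1/2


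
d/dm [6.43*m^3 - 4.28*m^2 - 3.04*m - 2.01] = 19.29*m^2 - 8.56*m - 3.04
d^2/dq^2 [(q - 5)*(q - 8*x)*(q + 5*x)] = 6*q - 6*x - 10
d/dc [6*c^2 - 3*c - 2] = 12*c - 3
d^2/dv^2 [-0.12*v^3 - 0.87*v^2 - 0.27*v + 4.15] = -0.72*v - 1.74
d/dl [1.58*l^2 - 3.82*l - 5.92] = 3.16*l - 3.82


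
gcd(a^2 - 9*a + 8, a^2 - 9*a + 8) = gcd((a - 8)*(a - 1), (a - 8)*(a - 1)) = a^2 - 9*a + 8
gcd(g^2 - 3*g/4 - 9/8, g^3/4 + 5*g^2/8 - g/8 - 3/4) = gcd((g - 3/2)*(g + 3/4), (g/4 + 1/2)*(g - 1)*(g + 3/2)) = 1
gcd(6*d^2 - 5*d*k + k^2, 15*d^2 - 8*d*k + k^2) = 3*d - k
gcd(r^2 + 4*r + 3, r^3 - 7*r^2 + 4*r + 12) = r + 1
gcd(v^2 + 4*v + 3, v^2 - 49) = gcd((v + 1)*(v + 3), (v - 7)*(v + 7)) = 1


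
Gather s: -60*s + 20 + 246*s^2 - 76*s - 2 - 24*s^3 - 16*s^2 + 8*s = -24*s^3 + 230*s^2 - 128*s + 18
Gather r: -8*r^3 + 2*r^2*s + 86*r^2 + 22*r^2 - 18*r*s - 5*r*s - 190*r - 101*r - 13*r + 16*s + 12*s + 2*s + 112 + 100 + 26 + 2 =-8*r^3 + r^2*(2*s + 108) + r*(-23*s - 304) + 30*s + 240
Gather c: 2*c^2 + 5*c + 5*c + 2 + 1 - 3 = 2*c^2 + 10*c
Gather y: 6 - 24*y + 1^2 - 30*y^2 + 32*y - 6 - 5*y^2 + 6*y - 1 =-35*y^2 + 14*y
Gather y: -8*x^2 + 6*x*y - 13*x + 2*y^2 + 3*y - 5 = -8*x^2 - 13*x + 2*y^2 + y*(6*x + 3) - 5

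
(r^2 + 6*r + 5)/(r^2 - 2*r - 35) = (r + 1)/(r - 7)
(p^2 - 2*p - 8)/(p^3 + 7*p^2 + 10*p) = (p - 4)/(p*(p + 5))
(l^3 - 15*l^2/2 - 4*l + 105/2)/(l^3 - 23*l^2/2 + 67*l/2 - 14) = (2*l^2 - l - 15)/(2*l^2 - 9*l + 4)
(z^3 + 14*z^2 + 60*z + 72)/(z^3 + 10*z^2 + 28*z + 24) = (z + 6)/(z + 2)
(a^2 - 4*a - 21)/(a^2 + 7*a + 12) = (a - 7)/(a + 4)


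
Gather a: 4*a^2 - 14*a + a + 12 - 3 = 4*a^2 - 13*a + 9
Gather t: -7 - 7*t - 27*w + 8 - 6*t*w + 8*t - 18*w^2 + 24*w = t*(1 - 6*w) - 18*w^2 - 3*w + 1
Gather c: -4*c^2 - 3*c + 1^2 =-4*c^2 - 3*c + 1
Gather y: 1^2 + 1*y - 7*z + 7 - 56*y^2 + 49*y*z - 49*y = -56*y^2 + y*(49*z - 48) - 7*z + 8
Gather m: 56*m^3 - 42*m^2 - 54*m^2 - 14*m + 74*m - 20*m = 56*m^3 - 96*m^2 + 40*m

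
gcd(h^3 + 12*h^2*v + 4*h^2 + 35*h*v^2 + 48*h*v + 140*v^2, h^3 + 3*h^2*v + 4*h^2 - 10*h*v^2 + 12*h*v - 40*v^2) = h^2 + 5*h*v + 4*h + 20*v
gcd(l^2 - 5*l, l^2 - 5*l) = l^2 - 5*l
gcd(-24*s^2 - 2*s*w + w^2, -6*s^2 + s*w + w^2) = 1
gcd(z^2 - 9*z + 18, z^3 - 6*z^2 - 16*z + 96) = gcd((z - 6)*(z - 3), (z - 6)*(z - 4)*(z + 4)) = z - 6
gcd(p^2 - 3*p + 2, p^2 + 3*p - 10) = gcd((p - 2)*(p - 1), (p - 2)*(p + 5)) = p - 2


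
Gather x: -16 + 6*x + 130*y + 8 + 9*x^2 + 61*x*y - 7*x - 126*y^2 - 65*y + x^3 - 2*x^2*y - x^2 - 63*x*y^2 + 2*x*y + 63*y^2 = x^3 + x^2*(8 - 2*y) + x*(-63*y^2 + 63*y - 1) - 63*y^2 + 65*y - 8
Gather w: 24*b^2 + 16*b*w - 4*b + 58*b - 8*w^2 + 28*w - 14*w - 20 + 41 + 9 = 24*b^2 + 54*b - 8*w^2 + w*(16*b + 14) + 30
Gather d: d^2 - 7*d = d^2 - 7*d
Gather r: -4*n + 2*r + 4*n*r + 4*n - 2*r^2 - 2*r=4*n*r - 2*r^2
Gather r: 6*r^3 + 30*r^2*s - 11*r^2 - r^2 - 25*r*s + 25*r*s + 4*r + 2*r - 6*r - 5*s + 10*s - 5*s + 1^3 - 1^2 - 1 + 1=6*r^3 + r^2*(30*s - 12)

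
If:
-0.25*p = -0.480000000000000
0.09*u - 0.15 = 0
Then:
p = 1.92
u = 1.67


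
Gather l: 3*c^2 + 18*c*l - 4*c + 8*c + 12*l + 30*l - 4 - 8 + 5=3*c^2 + 4*c + l*(18*c + 42) - 7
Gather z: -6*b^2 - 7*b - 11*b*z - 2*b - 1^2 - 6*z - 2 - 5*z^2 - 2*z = -6*b^2 - 9*b - 5*z^2 + z*(-11*b - 8) - 3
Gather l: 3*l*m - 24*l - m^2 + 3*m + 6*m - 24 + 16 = l*(3*m - 24) - m^2 + 9*m - 8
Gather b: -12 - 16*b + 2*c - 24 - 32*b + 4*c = -48*b + 6*c - 36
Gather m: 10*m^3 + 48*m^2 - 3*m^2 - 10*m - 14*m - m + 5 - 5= 10*m^3 + 45*m^2 - 25*m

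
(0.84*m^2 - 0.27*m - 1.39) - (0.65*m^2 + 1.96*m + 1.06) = 0.19*m^2 - 2.23*m - 2.45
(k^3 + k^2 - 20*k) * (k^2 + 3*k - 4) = k^5 + 4*k^4 - 21*k^3 - 64*k^2 + 80*k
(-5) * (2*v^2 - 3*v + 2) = -10*v^2 + 15*v - 10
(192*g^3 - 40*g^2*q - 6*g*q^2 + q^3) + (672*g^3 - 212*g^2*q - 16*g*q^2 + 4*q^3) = 864*g^3 - 252*g^2*q - 22*g*q^2 + 5*q^3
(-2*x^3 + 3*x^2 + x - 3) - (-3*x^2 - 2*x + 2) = -2*x^3 + 6*x^2 + 3*x - 5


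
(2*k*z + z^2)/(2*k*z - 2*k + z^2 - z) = z/(z - 1)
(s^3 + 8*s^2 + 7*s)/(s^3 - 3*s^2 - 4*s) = (s + 7)/(s - 4)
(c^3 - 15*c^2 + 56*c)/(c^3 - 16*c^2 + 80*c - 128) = c*(c - 7)/(c^2 - 8*c + 16)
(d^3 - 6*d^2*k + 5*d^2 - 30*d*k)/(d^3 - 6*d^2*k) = (d + 5)/d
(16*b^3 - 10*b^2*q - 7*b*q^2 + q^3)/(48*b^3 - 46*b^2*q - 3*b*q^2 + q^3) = (2*b + q)/(6*b + q)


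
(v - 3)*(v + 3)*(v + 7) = v^3 + 7*v^2 - 9*v - 63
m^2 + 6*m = m*(m + 6)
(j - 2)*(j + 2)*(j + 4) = j^3 + 4*j^2 - 4*j - 16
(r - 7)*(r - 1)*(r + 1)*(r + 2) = r^4 - 5*r^3 - 15*r^2 + 5*r + 14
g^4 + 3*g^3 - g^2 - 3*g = g*(g - 1)*(g + 1)*(g + 3)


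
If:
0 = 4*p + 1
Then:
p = -1/4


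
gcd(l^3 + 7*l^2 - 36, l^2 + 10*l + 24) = l + 6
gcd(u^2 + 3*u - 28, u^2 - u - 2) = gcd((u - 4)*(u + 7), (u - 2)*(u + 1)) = 1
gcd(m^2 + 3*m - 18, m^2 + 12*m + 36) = m + 6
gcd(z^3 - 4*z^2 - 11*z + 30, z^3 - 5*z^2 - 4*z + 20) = z^2 - 7*z + 10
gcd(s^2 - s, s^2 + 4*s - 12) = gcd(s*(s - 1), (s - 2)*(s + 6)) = 1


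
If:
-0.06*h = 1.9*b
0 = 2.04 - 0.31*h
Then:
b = -0.21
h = 6.58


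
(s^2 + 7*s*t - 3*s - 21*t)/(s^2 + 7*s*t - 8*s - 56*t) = (s - 3)/(s - 8)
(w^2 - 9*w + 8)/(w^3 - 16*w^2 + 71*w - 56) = 1/(w - 7)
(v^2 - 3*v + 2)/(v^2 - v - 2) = (v - 1)/(v + 1)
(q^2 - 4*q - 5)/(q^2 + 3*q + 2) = (q - 5)/(q + 2)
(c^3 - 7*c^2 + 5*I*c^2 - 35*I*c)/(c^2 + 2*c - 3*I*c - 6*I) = c*(c^2 + c*(-7 + 5*I) - 35*I)/(c^2 + c*(2 - 3*I) - 6*I)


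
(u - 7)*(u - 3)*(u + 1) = u^3 - 9*u^2 + 11*u + 21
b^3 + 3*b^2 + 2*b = b*(b + 1)*(b + 2)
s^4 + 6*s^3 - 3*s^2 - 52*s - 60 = (s - 3)*(s + 2)^2*(s + 5)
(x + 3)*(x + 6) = x^2 + 9*x + 18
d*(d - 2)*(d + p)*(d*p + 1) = d^4*p + d^3*p^2 - 2*d^3*p + d^3 - 2*d^2*p^2 + d^2*p - 2*d^2 - 2*d*p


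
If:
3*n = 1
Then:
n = 1/3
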